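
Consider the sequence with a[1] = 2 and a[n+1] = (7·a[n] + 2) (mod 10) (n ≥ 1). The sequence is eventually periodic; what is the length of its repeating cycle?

Listing terms: a[1] = 2; a[2] = 6; a[3] = 4; a[4] = 0; a[5] = 2.
The sequence repeats with period 4.

4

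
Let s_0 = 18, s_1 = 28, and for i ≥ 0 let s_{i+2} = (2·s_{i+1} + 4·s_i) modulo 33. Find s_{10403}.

5

Listing terms: s_0 = 18, s_1 = 28, s_2 = 29, s_3 = 5, s_4 = 27, s_5 = 8, s_6 = 25, s_7 = 16, s_8 = 0, s_9 = 31, s_{10} = 29, s_{11} = 17, s_{12} = 18, s_{13} = 5, s_{14} = 16, s_{15} = 19, s_{16} = 3, s_{17} = 16, s_{18} = 11, s_{19} = 20, s_{20} = 18, s_{21} = 17, s_{22} = 7, s_{23} = 16, s_{24} = 27, s_{25} = 19, s_{26} = 14, s_{27} = 5, s_{28} = 0, s_{29} = 20, s_{30} = 7, s_{31} = 28, s_{32} = 18, s_{33} = 16, s_{34} = 5, s_{35} = 8, s_{36} = 3, s_{37} = 5, s_{38} = 22, s_{39} = 31, s_{40} = 18, s_{41} = 28.
The sequence repeats with period 40.
(10403 - 0) mod 40 = 3, so s_{10403} = s_3 = 5.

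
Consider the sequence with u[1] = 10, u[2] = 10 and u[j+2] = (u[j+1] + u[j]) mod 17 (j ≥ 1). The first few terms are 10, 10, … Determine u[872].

6

u[1] = 10; u[2] = 10; u[3] = 3; u[4] = 13; u[5] = 16; u[6] = 12; u[7] = 11; u[8] = 6; u[9] = 0; u[10] = 6; u[11] = 6; u[12] = 12; u[13] = 1; u[14] = 13; u[15] = 14; u[16] = 10; u[17] = 7; u[18] = 0; u[19] = 7; u[20] = 7; u[21] = 14; u[22] = 4; u[23] = 1; u[24] = 5; u[25] = 6; u[26] = 11; u[27] = 0; u[28] = 11; u[29] = 11; u[30] = 5; u[31] = 16; u[32] = 4; u[33] = 3; u[34] = 7; u[35] = 10; u[36] = 0; u[37] = 10; u[38] = 10.
Since (u[37], u[38]) = (u[1], u[2]) = (10, 10) (two consecutive terms determine the rest), the sequence is periodic with period 36.
(872 - 1) mod 36 = 7, so u[872] = u[8] = 6.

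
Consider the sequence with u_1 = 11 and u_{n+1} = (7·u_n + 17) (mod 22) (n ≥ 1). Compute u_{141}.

11

u_1 = 11, u_2 = 6, u_3 = 15, u_4 = 12, u_5 = 13, u_6 = 20, u_7 = 3, u_8 = 16, u_9 = 19, u_{10} = 18, u_{11} = 11.
The sequence repeats with period 10.
So u_{141} = u_{1 + ((141-1) mod 10)} = u_1 = 11.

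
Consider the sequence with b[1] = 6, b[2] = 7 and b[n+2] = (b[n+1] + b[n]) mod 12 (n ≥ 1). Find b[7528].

4

Computing terms: b[1] = 6; b[2] = 7; b[3] = 1; b[4] = 8; b[5] = 9; b[6] = 5; b[7] = 2; b[8] = 7; b[9] = 9; b[10] = 4; b[11] = 1; b[12] = 5; b[13] = 6; b[14] = 11; b[15] = 5; b[16] = 4; b[17] = 9; b[18] = 1; b[19] = 10; b[20] = 11; b[21] = 9; b[22] = 8; b[23] = 5; b[24] = 1; b[25] = 6; b[26] = 7.
Since (b[25], b[26]) = (b[1], b[2]) = (6, 7) (two consecutive terms determine the rest), the sequence is periodic with period 24.
(7528 - 1) mod 24 = 15, so b[7528] = b[16] = 4.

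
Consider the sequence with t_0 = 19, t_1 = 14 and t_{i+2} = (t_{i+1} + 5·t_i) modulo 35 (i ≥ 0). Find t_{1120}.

Computing terms: t_0 = 19; t_1 = 14; t_2 = 4; t_3 = 4; t_4 = 24; t_5 = 9; t_6 = 24; t_7 = 34; t_8 = 14; t_9 = 9; t_{10} = 9; t_{11} = 19; t_{12} = 29; t_{13} = 19; t_{14} = 24; t_{15} = 14; t_{16} = 29; t_{17} = 29; t_{18} = 34; t_{19} = 4; t_{20} = 34; t_{21} = 19; t_{22} = 14.
Since (t_{21}, t_{22}) = (t_0, t_1) = (19, 14) (two consecutive terms determine the rest), the sequence is periodic with period 21.
So t_{1120} = t_{0 + ((1120-0) mod 21)} = t_7 = 34.

34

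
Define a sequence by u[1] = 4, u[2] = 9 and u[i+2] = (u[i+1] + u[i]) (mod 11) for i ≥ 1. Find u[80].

Listing terms: u[1] = 4,  u[2] = 9,  u[3] = 2,  u[4] = 0,  u[5] = 2,  u[6] = 2,  u[7] = 4,  u[8] = 6,  u[9] = 10,  u[10] = 5,  u[11] = 4,  u[12] = 9.
Since (u[11], u[12]) = (u[1], u[2]) = (4, 9) (two consecutive terms determine the rest), the sequence is periodic with period 10.
(80 - 1) mod 10 = 9, so u[80] = u[10] = 5.

5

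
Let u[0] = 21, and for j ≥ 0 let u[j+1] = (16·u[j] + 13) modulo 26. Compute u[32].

u[0] = 21,  u[1] = 11,  u[2] = 7,  u[3] = 21.
Since u[3] = u[0] = 21, the sequence is periodic with period 3.
So u[32] = u[0 + ((32-0) mod 3)] = u[2] = 7.

7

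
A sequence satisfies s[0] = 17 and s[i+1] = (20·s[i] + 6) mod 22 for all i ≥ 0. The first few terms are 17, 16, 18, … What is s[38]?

14

We have s[0] = 17; s[1] = 16; s[2] = 18; s[3] = 14; s[4] = 0; s[5] = 6; s[6] = 16.
Since s[6] = s[1] = 16, the sequence is eventually periodic: after a pre-period of length 1 it cycles with period 5.
For i ≥ 1, s[i] depends only on (i - 1) mod 5. (38 - 1) mod 5 = 2, so s[38] = s[3] = 14.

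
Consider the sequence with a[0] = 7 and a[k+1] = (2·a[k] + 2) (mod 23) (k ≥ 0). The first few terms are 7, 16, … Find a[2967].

2

Computing terms: a[0] = 7; a[1] = 16; a[2] = 11; a[3] = 1; a[4] = 4; a[5] = 10; a[6] = 22; a[7] = 0; a[8] = 2; a[9] = 6; a[10] = 14; a[11] = 7.
Since a[11] = a[0] = 7, the sequence is periodic with period 11.
(2967 - 0) mod 11 = 8, so a[2967] = a[8] = 2.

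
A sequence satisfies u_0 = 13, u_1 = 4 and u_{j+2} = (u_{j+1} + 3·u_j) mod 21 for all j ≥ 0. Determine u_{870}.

19

Listing terms: u_0 = 13, u_1 = 4, u_2 = 1, u_3 = 13, u_4 = 16, u_5 = 13, u_6 = 19, u_7 = 16, u_8 = 10, u_9 = 16, u_{10} = 4, u_{11} = 10, u_{12} = 1, u_{13} = 10, u_{14} = 13, u_{15} = 1, u_{16} = 19, u_{17} = 1, u_{18} = 16, u_{19} = 19, u_{20} = 4, u_{21} = 19, u_{22} = 10, u_{23} = 4, u_{24} = 13, u_{25} = 4.
The sequence repeats with period 24.
So u_{870} = u_{0 + ((870-0) mod 24)} = u_6 = 19.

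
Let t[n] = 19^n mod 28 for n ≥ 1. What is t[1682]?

Computing terms: t[1] = 19; t[2] = 25; t[3] = 27; t[4] = 9; t[5] = 3; t[6] = 1; t[7] = 19.
Since t[7] = t[1] = 19, the sequence is periodic with period 6.
(1682 - 1) mod 6 = 1, so t[1682] = t[2] = 25.

25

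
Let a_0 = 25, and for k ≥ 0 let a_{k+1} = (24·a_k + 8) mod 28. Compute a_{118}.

a_0 = 25; a_1 = 20; a_2 = 12; a_3 = 16; a_4 = 0; a_5 = 8; a_6 = 4; a_7 = 20.
Since a_7 = a_1 = 20, the sequence is eventually periodic: after a pre-period of length 1 it cycles with period 6.
For k ≥ 1, a_k depends only on (k - 1) mod 6. (118 - 1) mod 6 = 3, so a_{118} = a_4 = 0.

0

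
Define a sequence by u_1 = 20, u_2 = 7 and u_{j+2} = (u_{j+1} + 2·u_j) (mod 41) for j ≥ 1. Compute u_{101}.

20

Computing terms: u_1 = 20; u_2 = 7; u_3 = 6; u_4 = 20; u_5 = 32; u_6 = 31; u_7 = 13; u_8 = 34; u_9 = 19; u_{10} = 5; u_{11} = 2; u_{12} = 12; u_{13} = 16; u_{14} = 40; u_{15} = 31; u_{16} = 29; u_{17} = 9; u_{18} = 26; u_{19} = 3; u_{20} = 14; u_{21} = 20; u_{22} = 7.
Since (u_{21}, u_{22}) = (u_1, u_2) = (20, 7) (two consecutive terms determine the rest), the sequence is periodic with period 20.
(101 - 1) mod 20 = 0, so u_{101} = u_1 = 20.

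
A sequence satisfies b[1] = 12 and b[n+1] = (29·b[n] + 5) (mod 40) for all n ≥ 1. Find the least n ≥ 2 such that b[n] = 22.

7

Computing terms: b[1] = 12; b[2] = 33; b[3] = 2; b[4] = 23; b[5] = 32; b[6] = 13; b[7] = 22; b[8] = 3; b[9] = 12.
Since b[9] = b[1] = 12, the sequence is periodic with period 8.
The value 22 first appears (with n ≥ 2) at b[7].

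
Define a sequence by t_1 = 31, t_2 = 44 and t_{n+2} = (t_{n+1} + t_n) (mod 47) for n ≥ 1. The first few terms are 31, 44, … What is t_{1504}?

We have t_1 = 31,  t_2 = 44,  t_3 = 28,  t_4 = 25,  t_5 = 6,  t_6 = 31,  t_7 = 37,  t_8 = 21,  t_9 = 11,  t_{10} = 32,  t_{11} = 43,  t_{12} = 28,  t_{13} = 24,  t_{14} = 5,  t_{15} = 29,  t_{16} = 34,  t_{17} = 16,  t_{18} = 3,  t_{19} = 19,  t_{20} = 22,  t_{21} = 41,  t_{22} = 16,  t_{23} = 10,  t_{24} = 26,  t_{25} = 36,  t_{26} = 15,  t_{27} = 4,  t_{28} = 19,  t_{29} = 23,  t_{30} = 42,  t_{31} = 18,  t_{32} = 13,  t_{33} = 31,  t_{34} = 44.
Since (t_{33}, t_{34}) = (t_1, t_2) = (31, 44) (two consecutive terms determine the rest), the sequence is periodic with period 32.
So t_{1504} = t_{1 + ((1504-1) mod 32)} = t_{32} = 13.

13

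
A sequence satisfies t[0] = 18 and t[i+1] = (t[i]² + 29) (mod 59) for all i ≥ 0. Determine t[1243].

t[0] = 18, t[1] = 58, t[2] = 30, t[3] = 44, t[4] = 18.
Since t[4] = t[0] = 18, the sequence is periodic with period 4.
So t[1243] = t[0 + ((1243-0) mod 4)] = t[3] = 44.

44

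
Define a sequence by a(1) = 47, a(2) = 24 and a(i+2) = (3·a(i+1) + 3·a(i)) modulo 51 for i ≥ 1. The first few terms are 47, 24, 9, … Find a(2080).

We have a(1) = 47,  a(2) = 24,  a(3) = 9,  a(4) = 48,  a(5) = 18,  a(6) = 45,  a(7) = 36,  a(8) = 39,  a(9) = 21,  a(10) = 27,  a(11) = 42,  a(12) = 3,  a(13) = 33,  a(14) = 6,  a(15) = 15,  a(16) = 12,  a(17) = 30,  a(18) = 24,  a(19) = 9.
Since (a(18), a(19)) = (a(2), a(3)) = (24, 9) (two consecutive terms determine the rest), the sequence is eventually periodic: after a pre-period of length 1 it cycles with period 16.
For i ≥ 2, a(i) depends only on (i - 2) mod 16. (2080 - 2) mod 16 = 14, so a(2080) = a(16) = 12.

12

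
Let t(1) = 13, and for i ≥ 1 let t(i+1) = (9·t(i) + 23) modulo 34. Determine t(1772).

10

Listing terms: t(1) = 13, t(2) = 4, t(3) = 25, t(4) = 10, t(5) = 11, t(6) = 20, t(7) = 33, t(8) = 14, t(9) = 13.
Since t(9) = t(1) = 13, the sequence is periodic with period 8.
So t(1772) = t(1 + ((1772-1) mod 8)) = t(4) = 10.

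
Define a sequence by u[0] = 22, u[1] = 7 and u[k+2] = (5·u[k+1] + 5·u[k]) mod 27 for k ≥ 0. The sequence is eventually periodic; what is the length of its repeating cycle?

u[0] = 22; u[1] = 7; u[2] = 10; u[3] = 4; u[4] = 16; u[5] = 19; u[6] = 13; u[7] = 25; u[8] = 1; u[9] = 22; u[10] = 7.
The sequence repeats with period 9.

9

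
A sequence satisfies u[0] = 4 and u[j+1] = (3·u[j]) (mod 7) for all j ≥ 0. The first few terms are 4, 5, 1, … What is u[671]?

Listing terms: u[0] = 4,  u[1] = 5,  u[2] = 1,  u[3] = 3,  u[4] = 2,  u[5] = 6,  u[6] = 4.
The sequence repeats with period 6.
(671 - 0) mod 6 = 5, so u[671] = u[5] = 6.

6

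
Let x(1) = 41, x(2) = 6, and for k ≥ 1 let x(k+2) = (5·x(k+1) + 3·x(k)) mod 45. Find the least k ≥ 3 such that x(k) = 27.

7

x(1) = 41,  x(2) = 6,  x(3) = 18,  x(4) = 18,  x(5) = 9,  x(6) = 9,  x(7) = 27,  x(8) = 27,  x(9) = 36,  x(10) = 36,  x(11) = 18,  x(12) = 18.
Since (x(11), x(12)) = (x(3), x(4)) = (18, 18) (two consecutive terms determine the rest), the sequence is eventually periodic: after a pre-period of length 2 it cycles with period 8.
The value 27 first appears (with k ≥ 3) at x(7).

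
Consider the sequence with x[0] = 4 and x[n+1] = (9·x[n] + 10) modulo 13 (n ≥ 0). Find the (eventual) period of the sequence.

Listing terms: x[0] = 4,  x[1] = 7,  x[2] = 8,  x[3] = 4.
Since x[3] = x[0] = 4, the sequence is periodic with period 3.

3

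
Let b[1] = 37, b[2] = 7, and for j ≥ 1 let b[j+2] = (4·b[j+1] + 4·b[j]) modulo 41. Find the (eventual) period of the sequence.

20

Computing terms: b[1] = 37, b[2] = 7, b[3] = 12, b[4] = 35, b[5] = 24, b[6] = 31, b[7] = 15, b[8] = 20, b[9] = 17, b[10] = 25, b[11] = 4, b[12] = 34, b[13] = 29, b[14] = 6, b[15] = 17, b[16] = 10, b[17] = 26, b[18] = 21, b[19] = 24, b[20] = 16, b[21] = 37, b[22] = 7.
The sequence repeats with period 20.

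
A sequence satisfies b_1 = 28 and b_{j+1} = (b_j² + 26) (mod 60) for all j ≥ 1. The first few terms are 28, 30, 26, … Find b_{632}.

30

b_1 = 28,  b_2 = 30,  b_3 = 26,  b_4 = 42,  b_5 = 50,  b_6 = 6,  b_7 = 2,  b_8 = 30.
Since b_8 = b_2 = 30, the sequence is eventually periodic: after a pre-period of length 1 it cycles with period 6.
For j ≥ 2, b_j depends only on (j - 2) mod 6. (632 - 2) mod 6 = 0, so b_{632} = b_2 = 30.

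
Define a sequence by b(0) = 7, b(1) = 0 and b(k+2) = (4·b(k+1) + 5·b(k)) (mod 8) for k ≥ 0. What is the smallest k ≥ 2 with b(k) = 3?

We have b(0) = 7,  b(1) = 0,  b(2) = 3,  b(3) = 4,  b(4) = 7,  b(5) = 0.
Since (b(4), b(5)) = (b(0), b(1)) = (7, 0) (two consecutive terms determine the rest), the sequence is periodic with period 4.
The value 3 first appears (with k ≥ 2) at b(2).

2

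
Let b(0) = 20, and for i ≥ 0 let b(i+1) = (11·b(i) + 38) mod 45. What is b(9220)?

35

Computing terms: b(0) = 20, b(1) = 33, b(2) = 41, b(3) = 39, b(4) = 17, b(5) = 0, b(6) = 38, b(7) = 6, b(8) = 14, b(9) = 12, b(10) = 35, b(11) = 18, b(12) = 11, b(13) = 24, b(14) = 32, b(15) = 30, b(16) = 8, b(17) = 36, b(18) = 29, b(19) = 42, b(20) = 5, b(21) = 3, b(22) = 26, b(23) = 9, b(24) = 2, b(25) = 15, b(26) = 23, b(27) = 21, b(28) = 44, b(29) = 27, b(30) = 20.
Since b(30) = b(0) = 20, the sequence is periodic with period 30.
(9220 - 0) mod 30 = 10, so b(9220) = b(10) = 35.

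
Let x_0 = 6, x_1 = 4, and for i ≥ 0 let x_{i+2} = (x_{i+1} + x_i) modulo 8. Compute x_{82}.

Computing terms: x_0 = 6; x_1 = 4; x_2 = 2; x_3 = 6; x_4 = 0; x_5 = 6; x_6 = 6; x_7 = 4.
Since (x_6, x_7) = (x_0, x_1) = (6, 4) (two consecutive terms determine the rest), the sequence is periodic with period 6.
So x_{82} = x_{0 + ((82-0) mod 6)} = x_4 = 0.

0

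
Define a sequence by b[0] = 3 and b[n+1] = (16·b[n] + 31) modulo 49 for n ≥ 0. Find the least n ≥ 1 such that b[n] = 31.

Listing terms: b[0] = 3, b[1] = 30, b[2] = 21, b[3] = 24, b[4] = 23, b[5] = 7, b[6] = 45, b[7] = 16, b[8] = 42, b[9] = 17, b[10] = 9, b[11] = 28, b[12] = 38, b[13] = 2, b[14] = 14, b[15] = 10, b[16] = 44, b[17] = 0, b[18] = 31, b[19] = 37, b[20] = 35, b[21] = 3.
The sequence repeats with period 21.
The value 31 first appears (with n ≥ 1) at b[18].

18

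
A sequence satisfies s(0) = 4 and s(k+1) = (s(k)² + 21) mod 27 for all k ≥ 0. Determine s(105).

Listing terms: s(0) = 4; s(1) = 10; s(2) = 13; s(3) = 1; s(4) = 22; s(5) = 19; s(6) = 4.
The sequence repeats with period 6.
(105 - 0) mod 6 = 3, so s(105) = s(3) = 1.

1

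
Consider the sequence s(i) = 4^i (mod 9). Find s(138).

1

s(1) = 4,  s(2) = 7,  s(3) = 1,  s(4) = 4.
The sequence repeats with period 3.
(138 - 1) mod 3 = 2, so s(138) = s(3) = 1.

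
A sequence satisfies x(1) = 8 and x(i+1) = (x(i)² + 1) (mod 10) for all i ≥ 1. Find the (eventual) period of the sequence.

We have x(1) = 8,  x(2) = 5,  x(3) = 6,  x(4) = 7,  x(5) = 0,  x(6) = 1,  x(7) = 2,  x(8) = 5.
Since x(8) = x(2) = 5, the sequence is eventually periodic: after a pre-period of length 1 it cycles with period 6.

6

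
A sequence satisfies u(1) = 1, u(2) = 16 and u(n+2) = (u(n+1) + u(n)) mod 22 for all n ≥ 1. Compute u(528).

We have u(1) = 1, u(2) = 16, u(3) = 17, u(4) = 11, u(5) = 6, u(6) = 17, u(7) = 1, u(8) = 18, u(9) = 19, u(10) = 15, u(11) = 12, u(12) = 5, u(13) = 17, u(14) = 0, u(15) = 17, u(16) = 17, u(17) = 12, u(18) = 7, u(19) = 19, u(20) = 4, u(21) = 1, u(22) = 5, u(23) = 6, u(24) = 11, u(25) = 17, u(26) = 6, u(27) = 1, u(28) = 7, u(29) = 8, u(30) = 15, u(31) = 1, u(32) = 16.
The sequence repeats with period 30.
(528 - 1) mod 30 = 17, so u(528) = u(18) = 7.

7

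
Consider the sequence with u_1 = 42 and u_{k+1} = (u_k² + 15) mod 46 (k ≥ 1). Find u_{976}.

Computing terms: u_1 = 42, u_2 = 31, u_3 = 10, u_4 = 23, u_5 = 38, u_6 = 33, u_7 = 0, u_8 = 15, u_9 = 10.
Since u_9 = u_3 = 10, the sequence is eventually periodic: after a pre-period of length 2 it cycles with period 6.
For k ≥ 3, u_k depends only on (k - 3) mod 6. (976 - 3) mod 6 = 1, so u_{976} = u_4 = 23.

23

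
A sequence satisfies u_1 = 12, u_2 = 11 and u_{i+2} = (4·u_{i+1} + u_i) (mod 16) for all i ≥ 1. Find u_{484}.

We have u_1 = 12, u_2 = 11, u_3 = 8, u_4 = 11, u_5 = 4, u_6 = 11, u_7 = 0, u_8 = 11, u_9 = 12, u_{10} = 11.
Since (u_9, u_{10}) = (u_1, u_2) = (12, 11) (two consecutive terms determine the rest), the sequence is periodic with period 8.
So u_{484} = u_{1 + ((484-1) mod 8)} = u_4 = 11.

11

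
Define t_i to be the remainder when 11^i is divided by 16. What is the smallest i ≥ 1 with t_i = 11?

1

Listing terms: t_0 = 1, t_1 = 11, t_2 = 9, t_3 = 3, t_4 = 1.
The sequence repeats with period 4.
The value 11 first appears (with i ≥ 1) at t_1.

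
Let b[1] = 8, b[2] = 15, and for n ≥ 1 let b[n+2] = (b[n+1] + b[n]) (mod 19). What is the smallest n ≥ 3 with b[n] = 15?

We have b[1] = 8,  b[2] = 15,  b[3] = 4,  b[4] = 0,  b[5] = 4,  b[6] = 4,  b[7] = 8,  b[8] = 12,  b[9] = 1,  b[10] = 13,  b[11] = 14,  b[12] = 8,  b[13] = 3,  b[14] = 11,  b[15] = 14,  b[16] = 6,  b[17] = 1,  b[18] = 7,  b[19] = 8,  b[20] = 15.
Since (b[19], b[20]) = (b[1], b[2]) = (8, 15) (two consecutive terms determine the rest), the sequence is periodic with period 18.
The value 15 next appears (with n ≥ 3) at b[20].

20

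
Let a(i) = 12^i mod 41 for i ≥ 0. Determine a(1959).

a(0) = 1,  a(1) = 12,  a(2) = 21,  a(3) = 6,  a(4) = 31,  a(5) = 3,  a(6) = 36,  a(7) = 22,  a(8) = 18,  a(9) = 11,  a(10) = 9,  a(11) = 26,  a(12) = 25,  a(13) = 13,  a(14) = 33,  a(15) = 27,  a(16) = 37,  a(17) = 34,  a(18) = 39,  a(19) = 17,  a(20) = 40,  a(21) = 29,  a(22) = 20,  a(23) = 35,  a(24) = 10,  a(25) = 38,  a(26) = 5,  a(27) = 19,  a(28) = 23,  a(29) = 30,  a(30) = 32,  a(31) = 15,  a(32) = 16,  a(33) = 28,  a(34) = 8,  a(35) = 14,  a(36) = 4,  a(37) = 7,  a(38) = 2,  a(39) = 24,  a(40) = 1.
Since a(40) = a(0) = 1, the sequence is periodic with period 40.
(1959 - 0) mod 40 = 39, so a(1959) = a(39) = 24.

24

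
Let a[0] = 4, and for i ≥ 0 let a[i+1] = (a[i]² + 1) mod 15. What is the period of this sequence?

3

Listing terms: a[0] = 4,  a[1] = 2,  a[2] = 5,  a[3] = 11,  a[4] = 2.
Since a[4] = a[1] = 2, the sequence is eventually periodic: after a pre-period of length 1 it cycles with period 3.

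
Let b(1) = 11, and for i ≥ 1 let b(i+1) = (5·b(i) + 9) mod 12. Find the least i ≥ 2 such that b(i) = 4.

We have b(1) = 11, b(2) = 4, b(3) = 5, b(4) = 10, b(5) = 11.
Since b(5) = b(1) = 11, the sequence is periodic with period 4.
The value 4 first appears (with i ≥ 2) at b(2).

2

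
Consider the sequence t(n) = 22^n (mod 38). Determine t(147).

8

We have t(0) = 1; t(1) = 22; t(2) = 28; t(3) = 8; t(4) = 24; t(5) = 34; t(6) = 26; t(7) = 2; t(8) = 6; t(9) = 18; t(10) = 16; t(11) = 10; t(12) = 30; t(13) = 14; t(14) = 4; t(15) = 12; t(16) = 36; t(17) = 32; t(18) = 20; t(19) = 22.
Since t(19) = t(1) = 22, the sequence is eventually periodic: after a pre-period of length 1 it cycles with period 18.
For n ≥ 1, t(n) depends only on (n - 1) mod 18. (147 - 1) mod 18 = 2, so t(147) = t(3) = 8.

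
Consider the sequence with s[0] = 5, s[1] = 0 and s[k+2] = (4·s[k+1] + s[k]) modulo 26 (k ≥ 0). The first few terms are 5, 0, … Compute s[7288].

s[0] = 5, s[1] = 0, s[2] = 5, s[3] = 20, s[4] = 7, s[5] = 22, s[6] = 17, s[7] = 12, s[8] = 13, s[9] = 12, s[10] = 9, s[11] = 22, s[12] = 19, s[13] = 20, s[14] = 21, s[15] = 0, s[16] = 21, s[17] = 6, s[18] = 19, s[19] = 4, s[20] = 9, s[21] = 14, s[22] = 13, s[23] = 14, s[24] = 17, s[25] = 4, s[26] = 7, s[27] = 6, s[28] = 5, s[29] = 0.
The sequence repeats with period 28.
So s[7288] = s[0 + ((7288-0) mod 28)] = s[8] = 13.

13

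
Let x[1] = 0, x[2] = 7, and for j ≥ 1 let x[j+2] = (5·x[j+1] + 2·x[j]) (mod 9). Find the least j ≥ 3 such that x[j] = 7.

Listing terms: x[1] = 0; x[2] = 7; x[3] = 8; x[4] = 0; x[5] = 7.
Since (x[4], x[5]) = (x[1], x[2]) = (0, 7) (two consecutive terms determine the rest), the sequence is periodic with period 3.
The value 7 next appears (with j ≥ 3) at x[5].

5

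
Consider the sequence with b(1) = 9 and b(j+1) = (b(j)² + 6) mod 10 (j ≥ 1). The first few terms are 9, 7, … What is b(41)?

b(1) = 9, b(2) = 7, b(3) = 5, b(4) = 1, b(5) = 7.
Since b(5) = b(2) = 7, the sequence is eventually periodic: after a pre-period of length 1 it cycles with period 3.
For j ≥ 2, b(j) depends only on (j - 2) mod 3. (41 - 2) mod 3 = 0, so b(41) = b(2) = 7.

7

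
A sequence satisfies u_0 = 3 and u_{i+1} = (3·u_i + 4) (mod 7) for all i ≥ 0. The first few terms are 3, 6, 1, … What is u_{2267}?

2

We have u_0 = 3, u_1 = 6, u_2 = 1, u_3 = 0, u_4 = 4, u_5 = 2, u_6 = 3.
Since u_6 = u_0 = 3, the sequence is periodic with period 6.
(2267 - 0) mod 6 = 5, so u_{2267} = u_5 = 2.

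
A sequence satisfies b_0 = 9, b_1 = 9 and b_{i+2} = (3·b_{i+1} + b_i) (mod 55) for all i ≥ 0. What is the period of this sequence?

Computing terms: b_0 = 9,  b_1 = 9,  b_2 = 36,  b_3 = 7,  b_4 = 2,  b_5 = 13,  b_6 = 41,  b_7 = 26,  b_8 = 9,  b_9 = 53,  b_{10} = 3,  b_{11} = 7,  b_{12} = 24,  b_{13} = 24,  b_{14} = 41,  b_{15} = 37,  b_{16} = 42,  b_{17} = 53,  b_{18} = 36,  b_{19} = 51,  b_{20} = 24,  b_{21} = 13,  b_{22} = 8,  b_{23} = 37,  b_{24} = 9,  b_{25} = 9.
Since (b_{24}, b_{25}) = (b_0, b_1) = (9, 9) (two consecutive terms determine the rest), the sequence is periodic with period 24.

24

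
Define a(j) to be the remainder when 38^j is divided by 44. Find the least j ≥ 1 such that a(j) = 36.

2

We have a(0) = 1; a(1) = 38; a(2) = 36; a(3) = 4; a(4) = 20; a(5) = 12; a(6) = 16; a(7) = 36.
Since a(7) = a(2) = 36, the sequence is eventually periodic: after a pre-period of length 2 it cycles with period 5.
The value 36 first appears (with j ≥ 1) at a(2).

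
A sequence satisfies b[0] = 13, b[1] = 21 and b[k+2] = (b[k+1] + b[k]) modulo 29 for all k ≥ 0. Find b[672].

13

Computing terms: b[0] = 13, b[1] = 21, b[2] = 5, b[3] = 26, b[4] = 2, b[5] = 28, b[6] = 1, b[7] = 0, b[8] = 1, b[9] = 1, b[10] = 2, b[11] = 3, b[12] = 5, b[13] = 8, b[14] = 13, b[15] = 21.
The sequence repeats with period 14.
So b[672] = b[0 + ((672-0) mod 14)] = b[0] = 13.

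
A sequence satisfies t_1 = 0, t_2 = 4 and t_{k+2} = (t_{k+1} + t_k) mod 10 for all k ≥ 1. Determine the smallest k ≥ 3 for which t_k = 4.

Computing terms: t_1 = 0, t_2 = 4, t_3 = 4, t_4 = 8, t_5 = 2, t_6 = 0, t_7 = 2, t_8 = 2, t_9 = 4, t_{10} = 6, t_{11} = 0, t_{12} = 6, t_{13} = 6, t_{14} = 2, t_{15} = 8, t_{16} = 0, t_{17} = 8, t_{18} = 8, t_{19} = 6, t_{20} = 4, t_{21} = 0, t_{22} = 4.
The sequence repeats with period 20.
The value 4 first appears (with k ≥ 3) at t_3.

3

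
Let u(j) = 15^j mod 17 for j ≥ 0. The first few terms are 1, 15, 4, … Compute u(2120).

u(0) = 1,  u(1) = 15,  u(2) = 4,  u(3) = 9,  u(4) = 16,  u(5) = 2,  u(6) = 13,  u(7) = 8,  u(8) = 1.
The sequence repeats with period 8.
(2120 - 0) mod 8 = 0, so u(2120) = u(0) = 1.

1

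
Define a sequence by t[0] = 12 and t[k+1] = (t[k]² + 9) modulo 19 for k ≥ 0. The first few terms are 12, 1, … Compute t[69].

Listing terms: t[0] = 12, t[1] = 1, t[2] = 10, t[3] = 14, t[4] = 15, t[5] = 6, t[6] = 7, t[7] = 1.
Since t[7] = t[1] = 1, the sequence is eventually periodic: after a pre-period of length 1 it cycles with period 6.
For k ≥ 1, t[k] depends only on (k - 1) mod 6. (69 - 1) mod 6 = 2, so t[69] = t[3] = 14.

14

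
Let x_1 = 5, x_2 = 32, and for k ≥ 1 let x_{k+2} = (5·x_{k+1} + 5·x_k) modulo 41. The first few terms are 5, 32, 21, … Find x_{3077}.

14

Listing terms: x_1 = 5; x_2 = 32; x_3 = 21; x_4 = 19; x_5 = 36; x_6 = 29; x_7 = 38; x_8 = 7; x_9 = 20; x_{10} = 12; x_{11} = 37; x_{12} = 40; x_{13} = 16; x_{14} = 34; x_{15} = 4; x_{16} = 26; x_{17} = 27; x_{18} = 19; x_{19} = 25; x_{20} = 15; x_{21} = 36; x_{22} = 9; x_{23} = 20; x_{24} = 22; x_{25} = 5; x_{26} = 12; x_{27} = 3; x_{28} = 34; x_{29} = 21; x_{30} = 29; x_{31} = 4; x_{32} = 1; x_{33} = 25; x_{34} = 7; x_{35} = 37; x_{36} = 15; x_{37} = 14; x_{38} = 22; x_{39} = 16; x_{40} = 26; x_{41} = 5; x_{42} = 32.
Since (x_{41}, x_{42}) = (x_1, x_2) = (5, 32) (two consecutive terms determine the rest), the sequence is periodic with period 40.
So x_{3077} = x_{1 + ((3077-1) mod 40)} = x_{37} = 14.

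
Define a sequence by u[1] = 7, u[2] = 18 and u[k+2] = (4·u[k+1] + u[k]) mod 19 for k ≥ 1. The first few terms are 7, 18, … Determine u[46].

11

Listing terms: u[1] = 7, u[2] = 18, u[3] = 3, u[4] = 11, u[5] = 9, u[6] = 9, u[7] = 7, u[8] = 18.
The sequence repeats with period 6.
So u[46] = u[1 + ((46-1) mod 6)] = u[4] = 11.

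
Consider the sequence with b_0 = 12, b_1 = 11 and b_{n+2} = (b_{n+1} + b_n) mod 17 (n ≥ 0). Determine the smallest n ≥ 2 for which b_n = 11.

20

b_0 = 12, b_1 = 11, b_2 = 6, b_3 = 0, b_4 = 6, b_5 = 6, b_6 = 12, b_7 = 1, b_8 = 13, b_9 = 14, b_{10} = 10, b_{11} = 7, b_{12} = 0, b_{13} = 7, b_{14} = 7, b_{15} = 14, b_{16} = 4, b_{17} = 1, b_{18} = 5, b_{19} = 6, b_{20} = 11, b_{21} = 0, b_{22} = 11, b_{23} = 11, b_{24} = 5, b_{25} = 16, b_{26} = 4, b_{27} = 3, b_{28} = 7, b_{29} = 10, b_{30} = 0, b_{31} = 10, b_{32} = 10, b_{33} = 3, b_{34} = 13, b_{35} = 16, b_{36} = 12, b_{37} = 11.
The sequence repeats with period 36.
The value 11 first appears (with n ≥ 2) at b_{20}.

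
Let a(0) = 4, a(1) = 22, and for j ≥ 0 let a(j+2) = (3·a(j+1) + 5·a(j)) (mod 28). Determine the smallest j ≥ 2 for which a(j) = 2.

Computing terms: a(0) = 4, a(1) = 22, a(2) = 2, a(3) = 4, a(4) = 22.
The sequence repeats with period 3.
The value 2 first appears (with j ≥ 2) at a(2).

2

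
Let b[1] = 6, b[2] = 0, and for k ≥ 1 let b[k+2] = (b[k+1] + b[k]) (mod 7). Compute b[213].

Computing terms: b[1] = 6,  b[2] = 0,  b[3] = 6,  b[4] = 6,  b[5] = 5,  b[6] = 4,  b[7] = 2,  b[8] = 6,  b[9] = 1,  b[10] = 0,  b[11] = 1,  b[12] = 1,  b[13] = 2,  b[14] = 3,  b[15] = 5,  b[16] = 1,  b[17] = 6,  b[18] = 0.
Since (b[17], b[18]) = (b[1], b[2]) = (6, 0) (two consecutive terms determine the rest), the sequence is periodic with period 16.
(213 - 1) mod 16 = 4, so b[213] = b[5] = 5.

5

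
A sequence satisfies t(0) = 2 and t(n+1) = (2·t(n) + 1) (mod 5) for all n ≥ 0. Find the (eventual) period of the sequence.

We have t(0) = 2; t(1) = 0; t(2) = 1; t(3) = 3; t(4) = 2.
Since t(4) = t(0) = 2, the sequence is periodic with period 4.

4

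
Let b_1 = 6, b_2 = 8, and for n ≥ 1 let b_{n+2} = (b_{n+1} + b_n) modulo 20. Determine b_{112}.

2

Computing terms: b_1 = 6, b_2 = 8, b_3 = 14, b_4 = 2, b_5 = 16, b_6 = 18, b_7 = 14, b_8 = 12, b_9 = 6, b_{10} = 18, b_{11} = 4, b_{12} = 2, b_{13} = 6, b_{14} = 8.
Since (b_{13}, b_{14}) = (b_1, b_2) = (6, 8) (two consecutive terms determine the rest), the sequence is periodic with period 12.
(112 - 1) mod 12 = 3, so b_{112} = b_4 = 2.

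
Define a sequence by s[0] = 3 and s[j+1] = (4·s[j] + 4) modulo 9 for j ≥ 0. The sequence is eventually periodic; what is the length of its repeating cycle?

9

Computing terms: s[0] = 3; s[1] = 7; s[2] = 5; s[3] = 6; s[4] = 1; s[5] = 8; s[6] = 0; s[7] = 4; s[8] = 2; s[9] = 3.
Since s[9] = s[0] = 3, the sequence is periodic with period 9.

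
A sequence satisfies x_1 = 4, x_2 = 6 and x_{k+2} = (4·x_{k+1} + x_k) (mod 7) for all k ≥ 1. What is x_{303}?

Computing terms: x_1 = 4; x_2 = 6; x_3 = 0; x_4 = 6; x_5 = 3; x_6 = 4; x_7 = 5; x_8 = 3; x_9 = 3; x_{10} = 1; x_{11} = 0; x_{12} = 1; x_{13} = 4; x_{14} = 3; x_{15} = 2; x_{16} = 4; x_{17} = 4; x_{18} = 6.
Since (x_{17}, x_{18}) = (x_1, x_2) = (4, 6) (two consecutive terms determine the rest), the sequence is periodic with period 16.
(303 - 1) mod 16 = 14, so x_{303} = x_{15} = 2.

2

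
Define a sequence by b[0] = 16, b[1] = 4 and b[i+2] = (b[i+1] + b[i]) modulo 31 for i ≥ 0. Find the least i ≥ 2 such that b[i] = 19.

6

Computing terms: b[0] = 16; b[1] = 4; b[2] = 20; b[3] = 24; b[4] = 13; b[5] = 6; b[6] = 19; b[7] = 25; b[8] = 13; b[9] = 7; b[10] = 20; b[11] = 27; b[12] = 16; b[13] = 12; b[14] = 28; b[15] = 9; b[16] = 6; b[17] = 15; b[18] = 21; b[19] = 5; b[20] = 26; b[21] = 0; b[22] = 26; b[23] = 26; b[24] = 21; b[25] = 16; b[26] = 6; b[27] = 22; b[28] = 28; b[29] = 19; b[30] = 16; b[31] = 4.
The sequence repeats with period 30.
The value 19 first appears (with i ≥ 2) at b[6].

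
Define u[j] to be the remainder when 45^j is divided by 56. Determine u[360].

1

u[0] = 1, u[1] = 45, u[2] = 9, u[3] = 13, u[4] = 25, u[5] = 5, u[6] = 1.
Since u[6] = u[0] = 1, the sequence is periodic with period 6.
So u[360] = u[0 + ((360-0) mod 6)] = u[0] = 1.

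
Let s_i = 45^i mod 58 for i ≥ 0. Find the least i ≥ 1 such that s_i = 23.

s_0 = 1, s_1 = 45, s_2 = 53, s_3 = 7, s_4 = 25, s_5 = 23, s_6 = 49, s_7 = 1.
The sequence repeats with period 7.
The value 23 first appears (with i ≥ 1) at s_5.

5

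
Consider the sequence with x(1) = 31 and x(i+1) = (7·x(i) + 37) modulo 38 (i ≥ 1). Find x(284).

x(1) = 31, x(2) = 26, x(3) = 29, x(4) = 12, x(5) = 7, x(6) = 10, x(7) = 31.
Since x(7) = x(1) = 31, the sequence is periodic with period 6.
So x(284) = x(1 + ((284-1) mod 6)) = x(2) = 26.

26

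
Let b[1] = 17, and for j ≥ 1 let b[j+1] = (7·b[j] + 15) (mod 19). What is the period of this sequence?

3

b[1] = 17, b[2] = 1, b[3] = 3, b[4] = 17.
Since b[4] = b[1] = 17, the sequence is periodic with period 3.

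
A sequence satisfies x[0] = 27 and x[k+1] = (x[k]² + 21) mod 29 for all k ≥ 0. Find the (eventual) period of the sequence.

3

Computing terms: x[0] = 27, x[1] = 25, x[2] = 8, x[3] = 27.
The sequence repeats with period 3.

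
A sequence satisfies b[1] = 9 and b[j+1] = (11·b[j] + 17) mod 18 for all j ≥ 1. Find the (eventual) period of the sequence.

6

We have b[1] = 9,  b[2] = 8,  b[3] = 15,  b[4] = 2,  b[5] = 3,  b[6] = 14,  b[7] = 9.
The sequence repeats with period 6.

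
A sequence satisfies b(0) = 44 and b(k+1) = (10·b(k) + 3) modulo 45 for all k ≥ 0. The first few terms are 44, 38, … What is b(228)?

8

b(0) = 44,  b(1) = 38,  b(2) = 23,  b(3) = 8,  b(4) = 38.
Since b(4) = b(1) = 38, the sequence is eventually periodic: after a pre-period of length 1 it cycles with period 3.
For k ≥ 1, b(k) depends only on (k - 1) mod 3. (228 - 1) mod 3 = 2, so b(228) = b(3) = 8.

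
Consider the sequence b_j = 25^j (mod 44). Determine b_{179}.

37

b_1 = 25,  b_2 = 9,  b_3 = 5,  b_4 = 37,  b_5 = 1,  b_6 = 25.
The sequence repeats with period 5.
So b_{179} = b_{1 + ((179-1) mod 5)} = b_4 = 37.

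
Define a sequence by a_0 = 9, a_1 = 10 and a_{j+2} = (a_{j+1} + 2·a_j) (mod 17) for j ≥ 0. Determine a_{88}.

Listing terms: a_0 = 9; a_1 = 10; a_2 = 11; a_3 = 14; a_4 = 2; a_5 = 13; a_6 = 0; a_7 = 9; a_8 = 9; a_9 = 10.
Since (a_8, a_9) = (a_0, a_1) = (9, 10) (two consecutive terms determine the rest), the sequence is periodic with period 8.
(88 - 0) mod 8 = 0, so a_{88} = a_0 = 9.

9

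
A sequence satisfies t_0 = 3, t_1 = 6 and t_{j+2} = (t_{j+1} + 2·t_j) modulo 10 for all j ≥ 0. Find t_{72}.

We have t_0 = 3; t_1 = 6; t_2 = 2; t_3 = 4; t_4 = 8; t_5 = 6; t_6 = 2.
Since (t_5, t_6) = (t_1, t_2) = (6, 2) (two consecutive terms determine the rest), the sequence is eventually periodic: after a pre-period of length 1 it cycles with period 4.
For j ≥ 1, t_j depends only on (j - 1) mod 4. (72 - 1) mod 4 = 3, so t_{72} = t_4 = 8.

8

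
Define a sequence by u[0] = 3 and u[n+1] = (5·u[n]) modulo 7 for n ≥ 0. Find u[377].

Computing terms: u[0] = 3; u[1] = 1; u[2] = 5; u[3] = 4; u[4] = 6; u[5] = 2; u[6] = 3.
The sequence repeats with period 6.
(377 - 0) mod 6 = 5, so u[377] = u[5] = 2.

2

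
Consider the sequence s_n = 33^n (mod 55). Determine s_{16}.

Listing terms: s_1 = 33; s_2 = 44; s_3 = 22; s_4 = 11; s_5 = 33.
Since s_5 = s_1 = 33, the sequence is periodic with period 4.
(16 - 1) mod 4 = 3, so s_{16} = s_4 = 11.

11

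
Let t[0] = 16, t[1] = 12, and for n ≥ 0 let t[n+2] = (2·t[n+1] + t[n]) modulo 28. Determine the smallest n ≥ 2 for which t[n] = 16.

t[0] = 16,  t[1] = 12,  t[2] = 12,  t[3] = 8,  t[4] = 0,  t[5] = 8,  t[6] = 16,  t[7] = 12.
Since (t[6], t[7]) = (t[0], t[1]) = (16, 12) (two consecutive terms determine the rest), the sequence is periodic with period 6.
The value 16 next appears (with n ≥ 2) at t[6].

6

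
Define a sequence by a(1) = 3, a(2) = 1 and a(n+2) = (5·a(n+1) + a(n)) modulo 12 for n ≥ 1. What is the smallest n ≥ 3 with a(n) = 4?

15

a(1) = 3,  a(2) = 1,  a(3) = 8,  a(4) = 5,  a(5) = 9,  a(6) = 2,  a(7) = 7,  a(8) = 1,  a(9) = 0,  a(10) = 1,  a(11) = 5,  a(12) = 2,  a(13) = 3,  a(14) = 5,  a(15) = 4,  a(16) = 1,  a(17) = 9,  a(18) = 10,  a(19) = 11,  a(20) = 5,  a(21) = 0,  a(22) = 5,  a(23) = 1,  a(24) = 10,  a(25) = 3,  a(26) = 1.
Since (a(25), a(26)) = (a(1), a(2)) = (3, 1) (two consecutive terms determine the rest), the sequence is periodic with period 24.
The value 4 first appears (with n ≥ 3) at a(15).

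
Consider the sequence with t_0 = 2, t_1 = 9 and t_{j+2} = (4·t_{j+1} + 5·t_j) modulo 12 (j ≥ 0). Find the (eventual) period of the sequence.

We have t_0 = 2, t_1 = 9, t_2 = 10, t_3 = 1, t_4 = 6, t_5 = 5, t_6 = 2, t_7 = 9.
Since (t_6, t_7) = (t_0, t_1) = (2, 9) (two consecutive terms determine the rest), the sequence is periodic with period 6.

6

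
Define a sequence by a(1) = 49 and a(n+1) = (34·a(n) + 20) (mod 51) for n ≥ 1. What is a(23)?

3

Computing terms: a(1) = 49; a(2) = 3; a(3) = 20; a(4) = 37; a(5) = 3.
Since a(5) = a(2) = 3, the sequence is eventually periodic: after a pre-period of length 1 it cycles with period 3.
For n ≥ 2, a(n) depends only on (n - 2) mod 3. (23 - 2) mod 3 = 0, so a(23) = a(2) = 3.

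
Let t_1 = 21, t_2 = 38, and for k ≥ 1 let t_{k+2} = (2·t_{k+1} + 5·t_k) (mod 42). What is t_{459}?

13

We have t_1 = 21; t_2 = 38; t_3 = 13; t_4 = 6; t_5 = 35; t_6 = 16; t_7 = 39; t_8 = 32; t_9 = 7; t_{10} = 6; t_{11} = 5; t_{12} = 40; t_{13} = 21; t_{14} = 32; t_{15} = 1; t_{16} = 36; t_{17} = 35; t_{18} = 40; t_{19} = 3; t_{20} = 38; t_{21} = 7; t_{22} = 36; t_{23} = 23; t_{24} = 16; t_{25} = 21; t_{26} = 38.
Since (t_{25}, t_{26}) = (t_1, t_2) = (21, 38) (two consecutive terms determine the rest), the sequence is periodic with period 24.
(459 - 1) mod 24 = 2, so t_{459} = t_3 = 13.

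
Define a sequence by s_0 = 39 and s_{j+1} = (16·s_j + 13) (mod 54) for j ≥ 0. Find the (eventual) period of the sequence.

27

We have s_0 = 39; s_1 = 43; s_2 = 53; s_3 = 51; s_4 = 19; s_5 = 47; s_6 = 9; s_7 = 49; s_8 = 41; s_9 = 21; s_{10} = 25; s_{11} = 35; s_{12} = 33; s_{13} = 1; s_{14} = 29; s_{15} = 45; s_{16} = 31; s_{17} = 23; s_{18} = 3; s_{19} = 7; s_{20} = 17; s_{21} = 15; s_{22} = 37; s_{23} = 11; s_{24} = 27; s_{25} = 13; s_{26} = 5; s_{27} = 39.
The sequence repeats with period 27.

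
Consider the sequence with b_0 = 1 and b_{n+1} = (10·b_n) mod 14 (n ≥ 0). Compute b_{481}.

b_0 = 1,  b_1 = 10,  b_2 = 2,  b_3 = 6,  b_4 = 4,  b_5 = 12,  b_6 = 8,  b_7 = 10.
Since b_7 = b_1 = 10, the sequence is eventually periodic: after a pre-period of length 1 it cycles with period 6.
For n ≥ 1, b_n depends only on (n - 1) mod 6. (481 - 1) mod 6 = 0, so b_{481} = b_1 = 10.

10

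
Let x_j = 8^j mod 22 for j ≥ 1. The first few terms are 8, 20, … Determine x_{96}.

14

Computing terms: x_1 = 8,  x_2 = 20,  x_3 = 6,  x_4 = 4,  x_5 = 10,  x_6 = 14,  x_7 = 2,  x_8 = 16,  x_9 = 18,  x_{10} = 12,  x_{11} = 8.
The sequence repeats with period 10.
(96 - 1) mod 10 = 5, so x_{96} = x_6 = 14.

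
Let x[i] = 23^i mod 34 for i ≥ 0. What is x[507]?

5

Listing terms: x[0] = 1, x[1] = 23, x[2] = 19, x[3] = 29, x[4] = 21, x[5] = 7, x[6] = 25, x[7] = 31, x[8] = 33, x[9] = 11, x[10] = 15, x[11] = 5, x[12] = 13, x[13] = 27, x[14] = 9, x[15] = 3, x[16] = 1.
Since x[16] = x[0] = 1, the sequence is periodic with period 16.
(507 - 0) mod 16 = 11, so x[507] = x[11] = 5.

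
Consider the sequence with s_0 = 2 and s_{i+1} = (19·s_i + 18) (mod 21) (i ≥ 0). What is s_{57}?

17

We have s_0 = 2,  s_1 = 14,  s_2 = 11,  s_3 = 17,  s_4 = 5,  s_5 = 8,  s_6 = 2.
The sequence repeats with period 6.
(57 - 0) mod 6 = 3, so s_{57} = s_3 = 17.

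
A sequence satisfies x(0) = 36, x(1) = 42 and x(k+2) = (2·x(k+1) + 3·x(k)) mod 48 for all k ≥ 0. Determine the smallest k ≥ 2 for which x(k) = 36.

We have x(0) = 36; x(1) = 42; x(2) = 0; x(3) = 30; x(4) = 12; x(5) = 18; x(6) = 24; x(7) = 6; x(8) = 36; x(9) = 42.
Since (x(8), x(9)) = (x(0), x(1)) = (36, 42) (two consecutive terms determine the rest), the sequence is periodic with period 8.
The value 36 next appears (with k ≥ 2) at x(8).

8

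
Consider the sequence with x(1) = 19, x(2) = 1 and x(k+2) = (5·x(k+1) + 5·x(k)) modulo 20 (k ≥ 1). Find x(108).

We have x(1) = 19, x(2) = 1, x(3) = 0, x(4) = 5, x(5) = 5, x(6) = 10, x(7) = 15, x(8) = 5, x(9) = 0, x(10) = 5.
Since (x(9), x(10)) = (x(3), x(4)) = (0, 5) (two consecutive terms determine the rest), the sequence is eventually periodic: after a pre-period of length 2 it cycles with period 6.
For k ≥ 3, x(k) depends only on (k - 3) mod 6. (108 - 3) mod 6 = 3, so x(108) = x(6) = 10.

10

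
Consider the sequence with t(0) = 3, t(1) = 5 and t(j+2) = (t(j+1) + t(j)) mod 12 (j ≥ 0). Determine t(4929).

5

Computing terms: t(0) = 3,  t(1) = 5,  t(2) = 8,  t(3) = 1,  t(4) = 9,  t(5) = 10,  t(6) = 7,  t(7) = 5,  t(8) = 0,  t(9) = 5,  t(10) = 5,  t(11) = 10,  t(12) = 3,  t(13) = 1,  t(14) = 4,  t(15) = 5,  t(16) = 9,  t(17) = 2,  t(18) = 11,  t(19) = 1,  t(20) = 0,  t(21) = 1,  t(22) = 1,  t(23) = 2,  t(24) = 3,  t(25) = 5.
The sequence repeats with period 24.
(4929 - 0) mod 24 = 9, so t(4929) = t(9) = 5.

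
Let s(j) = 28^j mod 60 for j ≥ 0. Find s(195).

52

Listing terms: s(0) = 1, s(1) = 28, s(2) = 4, s(3) = 52, s(4) = 16, s(5) = 28.
Since s(5) = s(1) = 28, the sequence is eventually periodic: after a pre-period of length 1 it cycles with period 4.
For j ≥ 1, s(j) depends only on (j - 1) mod 4. (195 - 1) mod 4 = 2, so s(195) = s(3) = 52.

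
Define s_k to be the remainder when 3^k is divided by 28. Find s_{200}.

9

Listing terms: s_0 = 1; s_1 = 3; s_2 = 9; s_3 = 27; s_4 = 25; s_5 = 19; s_6 = 1.
Since s_6 = s_0 = 1, the sequence is periodic with period 6.
So s_{200} = s_{0 + ((200-0) mod 6)} = s_2 = 9.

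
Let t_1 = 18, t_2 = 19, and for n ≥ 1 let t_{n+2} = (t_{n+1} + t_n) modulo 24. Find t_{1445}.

21

We have t_1 = 18,  t_2 = 19,  t_3 = 13,  t_4 = 8,  t_5 = 21,  t_6 = 5,  t_7 = 2,  t_8 = 7,  t_9 = 9,  t_{10} = 16,  t_{11} = 1,  t_{12} = 17,  t_{13} = 18,  t_{14} = 11,  t_{15} = 5,  t_{16} = 16,  t_{17} = 21,  t_{18} = 13,  t_{19} = 10,  t_{20} = 23,  t_{21} = 9,  t_{22} = 8,  t_{23} = 17,  t_{24} = 1,  t_{25} = 18,  t_{26} = 19.
The sequence repeats with period 24.
(1445 - 1) mod 24 = 4, so t_{1445} = t_5 = 21.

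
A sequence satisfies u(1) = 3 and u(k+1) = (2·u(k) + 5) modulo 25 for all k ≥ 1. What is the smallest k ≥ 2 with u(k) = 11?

2

Listing terms: u(1) = 3; u(2) = 11; u(3) = 2; u(4) = 9; u(5) = 23; u(6) = 1; u(7) = 7; u(8) = 19; u(9) = 18; u(10) = 16; u(11) = 12; u(12) = 4; u(13) = 13; u(14) = 6; u(15) = 17; u(16) = 14; u(17) = 8; u(18) = 21; u(19) = 22; u(20) = 24; u(21) = 3.
The sequence repeats with period 20.
The value 11 first appears (with k ≥ 2) at u(2).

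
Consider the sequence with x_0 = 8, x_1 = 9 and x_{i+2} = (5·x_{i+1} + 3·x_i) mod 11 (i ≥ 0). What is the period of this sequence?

x_0 = 8, x_1 = 9, x_2 = 3, x_3 = 9, x_4 = 10, x_5 = 0, x_6 = 8, x_7 = 7, x_8 = 4, x_9 = 8, x_{10} = 8, x_{11} = 9.
Since (x_{10}, x_{11}) = (x_0, x_1) = (8, 9) (two consecutive terms determine the rest), the sequence is periodic with period 10.

10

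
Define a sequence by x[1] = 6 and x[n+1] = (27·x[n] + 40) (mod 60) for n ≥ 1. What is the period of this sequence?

Computing terms: x[1] = 6; x[2] = 22; x[3] = 34; x[4] = 58; x[5] = 46; x[6] = 22.
Since x[6] = x[2] = 22, the sequence is eventually periodic: after a pre-period of length 1 it cycles with period 4.

4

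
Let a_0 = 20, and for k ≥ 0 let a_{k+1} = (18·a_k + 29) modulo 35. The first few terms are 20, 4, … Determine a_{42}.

We have a_0 = 20,  a_1 = 4,  a_2 = 31,  a_3 = 27,  a_4 = 25,  a_5 = 24,  a_6 = 6,  a_7 = 32,  a_8 = 10,  a_9 = 34,  a_{10} = 11,  a_{11} = 17,  a_{12} = 20.
Since a_{12} = a_0 = 20, the sequence is periodic with period 12.
(42 - 0) mod 12 = 6, so a_{42} = a_6 = 6.

6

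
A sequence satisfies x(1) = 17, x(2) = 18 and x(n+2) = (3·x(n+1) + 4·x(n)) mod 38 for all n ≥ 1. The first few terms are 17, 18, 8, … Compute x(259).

x(1) = 17,  x(2) = 18,  x(3) = 8,  x(4) = 20,  x(5) = 16,  x(6) = 14,  x(7) = 30,  x(8) = 32,  x(9) = 26,  x(10) = 16,  x(11) = 0,  x(12) = 26,  x(13) = 2,  x(14) = 34,  x(15) = 34,  x(16) = 10,  x(17) = 14,  x(18) = 6,  x(19) = 36,  x(20) = 18,  x(21) = 8.
Since (x(20), x(21)) = (x(2), x(3)) = (18, 8) (two consecutive terms determine the rest), the sequence is eventually periodic: after a pre-period of length 1 it cycles with period 18.
For n ≥ 2, x(n) depends only on (n - 2) mod 18. (259 - 2) mod 18 = 5, so x(259) = x(7) = 30.

30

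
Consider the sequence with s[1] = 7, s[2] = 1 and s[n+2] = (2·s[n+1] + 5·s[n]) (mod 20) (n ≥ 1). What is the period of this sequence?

4

We have s[1] = 7,  s[2] = 1,  s[3] = 17,  s[4] = 19,  s[5] = 3,  s[6] = 1,  s[7] = 17.
Since (s[6], s[7]) = (s[2], s[3]) = (1, 17) (two consecutive terms determine the rest), the sequence is eventually periodic: after a pre-period of length 1 it cycles with period 4.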